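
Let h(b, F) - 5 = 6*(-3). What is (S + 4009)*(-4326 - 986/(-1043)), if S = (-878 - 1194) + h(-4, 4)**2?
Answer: -9500233392/1043 ≈ -9.1086e+6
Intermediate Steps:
h(b, F) = -13 (h(b, F) = 5 + 6*(-3) = 5 - 18 = -13)
S = -1903 (S = (-878 - 1194) + (-13)**2 = -2072 + 169 = -1903)
(S + 4009)*(-4326 - 986/(-1043)) = (-1903 + 4009)*(-4326 - 986/(-1043)) = 2106*(-4326 - 986*(-1/1043)) = 2106*(-4326 + 986/1043) = 2106*(-4511032/1043) = -9500233392/1043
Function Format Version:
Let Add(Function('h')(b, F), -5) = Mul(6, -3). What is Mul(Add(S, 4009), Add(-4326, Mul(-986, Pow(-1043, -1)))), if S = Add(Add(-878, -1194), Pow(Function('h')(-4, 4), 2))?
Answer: Rational(-9500233392, 1043) ≈ -9.1086e+6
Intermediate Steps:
Function('h')(b, F) = -13 (Function('h')(b, F) = Add(5, Mul(6, -3)) = Add(5, -18) = -13)
S = -1903 (S = Add(Add(-878, -1194), Pow(-13, 2)) = Add(-2072, 169) = -1903)
Mul(Add(S, 4009), Add(-4326, Mul(-986, Pow(-1043, -1)))) = Mul(Add(-1903, 4009), Add(-4326, Mul(-986, Pow(-1043, -1)))) = Mul(2106, Add(-4326, Mul(-986, Rational(-1, 1043)))) = Mul(2106, Add(-4326, Rational(986, 1043))) = Mul(2106, Rational(-4511032, 1043)) = Rational(-9500233392, 1043)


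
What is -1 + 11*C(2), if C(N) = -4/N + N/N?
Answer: -12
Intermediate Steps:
C(N) = 1 - 4/N (C(N) = -4/N + 1 = 1 - 4/N)
-1 + 11*C(2) = -1 + 11*((-4 + 2)/2) = -1 + 11*((1/2)*(-2)) = -1 + 11*(-1) = -1 - 11 = -12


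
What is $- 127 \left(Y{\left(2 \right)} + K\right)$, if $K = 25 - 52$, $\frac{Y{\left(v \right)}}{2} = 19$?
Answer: $-1397$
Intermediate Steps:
$Y{\left(v \right)} = 38$ ($Y{\left(v \right)} = 2 \cdot 19 = 38$)
$K = -27$ ($K = 25 - 52 = -27$)
$- 127 \left(Y{\left(2 \right)} + K\right) = - 127 \left(38 - 27\right) = \left(-127\right) 11 = -1397$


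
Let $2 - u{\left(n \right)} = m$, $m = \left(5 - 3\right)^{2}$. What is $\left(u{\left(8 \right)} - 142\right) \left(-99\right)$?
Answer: $14256$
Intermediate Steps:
$m = 4$ ($m = 2^{2} = 4$)
$u{\left(n \right)} = -2$ ($u{\left(n \right)} = 2 - 4 = -2$)
$\left(u{\left(8 \right)} - 142\right) \left(-99\right) = \left(-2 - 142\right) \left(-99\right) = \left(-144\right) \left(-99\right) = 14256$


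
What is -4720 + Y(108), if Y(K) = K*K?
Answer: 6944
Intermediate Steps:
Y(K) = K²
-4720 + Y(108) = -4720 + 108² = -4720 + 11664 = 6944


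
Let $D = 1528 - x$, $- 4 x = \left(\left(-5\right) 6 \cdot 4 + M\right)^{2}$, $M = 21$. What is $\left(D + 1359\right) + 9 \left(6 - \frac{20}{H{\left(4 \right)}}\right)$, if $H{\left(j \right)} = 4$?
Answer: $\frac{21385}{4} \approx 5346.3$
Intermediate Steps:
$x = - \frac{9801}{4}$ ($x = - \frac{\left(\left(-5\right) 6 \cdot 4 + 21\right)^{2}}{4} = - \frac{\left(\left(-30\right) 4 + 21\right)^{2}}{4} = - \frac{\left(-120 + 21\right)^{2}}{4} = - \frac{\left(-99\right)^{2}}{4} = \left(- \frac{1}{4}\right) 9801 = - \frac{9801}{4} \approx -2450.3$)
$D = \frac{15913}{4}$ ($D = 1528 - - \frac{9801}{4} = 1528 + \frac{9801}{4} = \frac{15913}{4} \approx 3978.3$)
$\left(D + 1359\right) + 9 \left(6 - \frac{20}{H{\left(4 \right)}}\right) = \left(\frac{15913}{4} + 1359\right) + 9 \left(6 - \frac{20}{4}\right) = \frac{21349}{4} + 9 \left(6 - 5\right) = \frac{21349}{4} + 9 \cdot 1 = \frac{21349}{4} + 9 = \frac{21385}{4}$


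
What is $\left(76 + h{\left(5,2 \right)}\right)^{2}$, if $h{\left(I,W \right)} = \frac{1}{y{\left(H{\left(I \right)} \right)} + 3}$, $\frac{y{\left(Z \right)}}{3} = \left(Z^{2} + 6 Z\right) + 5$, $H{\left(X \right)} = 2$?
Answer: $\frac{25170289}{4356} \approx 5778.3$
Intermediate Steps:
$y{\left(Z \right)} = 15 + 3 Z^{2} + 18 Z$ ($y{\left(Z \right)} = 3 \left(\left(Z^{2} + 6 Z\right) + 5\right) = 3 \left(5 + Z^{2} + 6 Z\right) = 15 + 3 Z^{2} + 18 Z$)
$h{\left(I,W \right)} = \frac{1}{66}$ ($h{\left(I,W \right)} = \frac{1}{\left(15 + 3 \cdot 2^{2} + 18 \cdot 2\right) + 3} = \frac{1}{\left(15 + 3 \cdot 4 + 36\right) + 3} = \frac{1}{\left(15 + 12 + 36\right) + 3} = \frac{1}{63 + 3} = \frac{1}{66}$)
$\left(76 + h{\left(5,2 \right)}\right)^{2} = \left(76 + \frac{1}{66}\right)^{2} = \left(\frac{5017}{66}\right)^{2} = \frac{25170289}{4356}$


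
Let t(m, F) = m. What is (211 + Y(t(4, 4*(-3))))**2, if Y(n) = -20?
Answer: 36481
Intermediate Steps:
(211 + Y(t(4, 4*(-3))))**2 = (211 - 20)**2 = 191**2 = 36481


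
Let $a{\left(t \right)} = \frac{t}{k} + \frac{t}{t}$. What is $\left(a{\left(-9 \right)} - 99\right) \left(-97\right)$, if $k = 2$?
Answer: $\frac{19885}{2} \approx 9942.5$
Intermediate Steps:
$a{\left(t \right)} = 1 + \frac{t}{2}$ ($a{\left(t \right)} = \frac{t}{2} + \frac{t}{t} = t \frac{1}{2} + 1 = \frac{t}{2} + 1 = 1 + \frac{t}{2}$)
$\left(a{\left(-9 \right)} - 99\right) \left(-97\right) = \left(\left(1 + \frac{1}{2} \left(-9\right)\right) - 99\right) \left(-97\right) = \left(\left(1 - \frac{9}{2}\right) - 99\right) \left(-97\right) = \left(- \frac{7}{2} - 99\right) \left(-97\right) = \left(- \frac{205}{2}\right) \left(-97\right) = \frac{19885}{2}$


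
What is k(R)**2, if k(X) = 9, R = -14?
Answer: 81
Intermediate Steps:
k(R)**2 = 9**2 = 81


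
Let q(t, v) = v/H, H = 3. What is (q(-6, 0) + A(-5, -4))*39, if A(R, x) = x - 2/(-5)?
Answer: -702/5 ≈ -140.40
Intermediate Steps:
A(R, x) = ⅖ + x (A(R, x) = x - ⅕*(-2) = x + ⅖ = ⅖ + x)
q(t, v) = v/3
(q(-6, 0) + A(-5, -4))*39 = ((⅓)*0 + (⅖ - 4))*39 = (0 - 18/5)*39 = -18/5*39 = -702/5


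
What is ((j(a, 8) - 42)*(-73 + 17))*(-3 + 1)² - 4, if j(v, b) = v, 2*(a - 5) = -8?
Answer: 9180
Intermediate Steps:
a = 1 (a = 5 + (½)*(-8) = 5 - 4 = 1)
((j(a, 8) - 42)*(-73 + 17))*(-3 + 1)² - 4 = ((1 - 42)*(-73 + 17))*(-3 + 1)² - 4 = -41*(-56)*(-2)² - 4 = 2296*4 - 4 = 9184 - 4 = 9180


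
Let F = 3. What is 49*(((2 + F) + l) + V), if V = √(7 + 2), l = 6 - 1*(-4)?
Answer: 882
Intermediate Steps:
l = 10 (l = 6 + 4 = 10)
V = 3 (V = √9 = 3)
49*(((2 + F) + l) + V) = 49*(((2 + 3) + 10) + 3) = 49*((5 + 10) + 3) = 49*(15 + 3) = 49*18 = 882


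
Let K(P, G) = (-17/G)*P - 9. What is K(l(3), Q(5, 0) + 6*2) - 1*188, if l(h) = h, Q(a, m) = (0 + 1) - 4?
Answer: -608/3 ≈ -202.67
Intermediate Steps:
Q(a, m) = -3 (Q(a, m) = 1 - 4 = -3)
K(P, G) = -9 - 17*P/G (K(P, G) = -17*P/G - 9 = -9 - 17*P/G)
K(l(3), Q(5, 0) + 6*2) - 1*188 = (-9 - 17*3/(-3 + 6*2)) - 1*188 = (-9 - 17*3/(-3 + 12)) - 188 = (-9 - 17*3/9) - 188 = (-9 - 17*3*1/9) - 188 = (-9 - 17/3) - 188 = -44/3 - 188 = -608/3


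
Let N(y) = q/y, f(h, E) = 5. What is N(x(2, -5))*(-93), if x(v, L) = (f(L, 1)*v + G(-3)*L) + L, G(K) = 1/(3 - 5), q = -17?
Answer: 1054/5 ≈ 210.80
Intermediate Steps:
G(K) = -1/2 (G(K) = 1/(-2) = -1/2)
x(v, L) = L/2 + 5*v (x(v, L) = (5*v - L/2) + L = L/2 + 5*v)
N(y) = -17/y
N(x(2, -5))*(-93) = -17/((1/2)*(-5) + 5*2)*(-93) = -17/(-5/2 + 10)*(-93) = -17/15/2*(-93) = -17*2/15*(-93) = -34/15*(-93) = 1054/5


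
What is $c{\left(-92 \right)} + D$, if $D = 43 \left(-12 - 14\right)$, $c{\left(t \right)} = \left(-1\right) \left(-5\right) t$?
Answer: $-1578$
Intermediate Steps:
$c{\left(t \right)} = 5 t$
$D = -1118$ ($D = 43 \left(-26\right) = -1118$)
$c{\left(-92 \right)} + D = 5 \left(-92\right) - 1118 = -460 - 1118 = -1578$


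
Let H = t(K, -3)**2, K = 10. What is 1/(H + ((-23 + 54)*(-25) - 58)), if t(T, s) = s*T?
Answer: 1/67 ≈ 0.014925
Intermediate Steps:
t(T, s) = T*s
H = 900 (H = (10*(-3))**2 = (-30)**2 = 900)
1/(H + ((-23 + 54)*(-25) - 58)) = 1/(900 + ((-23 + 54)*(-25) - 58)) = 1/(900 + (31*(-25) - 58)) = 1/(900 + (-775 - 58)) = 1/(900 - 833) = 1/67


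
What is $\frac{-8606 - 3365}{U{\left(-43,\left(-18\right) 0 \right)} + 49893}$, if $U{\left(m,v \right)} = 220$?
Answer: $- \frac{11971}{50113} \approx -0.23888$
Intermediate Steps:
$\frac{-8606 - 3365}{U{\left(-43,\left(-18\right) 0 \right)} + 49893} = \frac{-8606 - 3365}{220 + 49893} = - \frac{11971}{50113}$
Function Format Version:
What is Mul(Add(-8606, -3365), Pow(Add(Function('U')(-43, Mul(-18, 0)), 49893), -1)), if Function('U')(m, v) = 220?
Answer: Rational(-11971, 50113) ≈ -0.23888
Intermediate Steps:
Mul(Add(-8606, -3365), Pow(Add(Function('U')(-43, Mul(-18, 0)), 49893), -1)) = Mul(Add(-8606, -3365), Pow(Add(220, 49893), -1)) = Mul(-11971, Pow(50113, -1)) = Mul(-11971, Rational(1, 50113)) = Rational(-11971, 50113)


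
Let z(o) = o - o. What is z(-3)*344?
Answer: 0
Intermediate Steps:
z(o) = 0
z(-3)*344 = 0*344 = 0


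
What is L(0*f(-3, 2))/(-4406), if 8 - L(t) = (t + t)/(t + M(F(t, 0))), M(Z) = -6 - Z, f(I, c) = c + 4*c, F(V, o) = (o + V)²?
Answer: -4/2203 ≈ -0.0018157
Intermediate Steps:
F(V, o) = (V + o)²
f(I, c) = 5*c
L(t) = 8 - 2*t/(-6 + t - t²) (L(t) = 8 - (t + t)/(t + (-6 - (t + 0)²)) = 8 - 2*t/(t + (-6 - t²)) = 8 - 2*t/(-6 + t - t²))
L(0*f(-3, 2))/(-4406) = (2*(24 - 0*5*2 + 4*(0*(5*2))²)/(6 + (0*(5*2))² - 0*5*2))/(-4406) = (2*(24 - 0*10 + 4*(0*10)²)/(6 + (0*10)² - 0*10))*(-1/4406) = (2*(24 - 3*0 + 4*0²)/(6 + 0² - 1*0))*(-1/4406) = (2*(24 + 0 + 4*0)/(6 + 0 + 0))*(-1/4406) = (2*(24 + 0 + 0)/6)*(-1/4406) = (2*(⅙)*24)*(-1/4406) = 8*(-1/4406) = -4/2203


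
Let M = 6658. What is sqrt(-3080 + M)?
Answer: sqrt(3578) ≈ 59.816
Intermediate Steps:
sqrt(-3080 + M) = sqrt(-3080 + 6658) = sqrt(3578)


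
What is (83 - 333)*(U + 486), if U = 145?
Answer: -157750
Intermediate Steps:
(83 - 333)*(U + 486) = (83 - 333)*(145 + 486) = -250*631 = -157750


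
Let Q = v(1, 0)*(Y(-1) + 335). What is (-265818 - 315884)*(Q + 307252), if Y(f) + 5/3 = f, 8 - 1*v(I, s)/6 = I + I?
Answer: -185688585632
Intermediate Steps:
v(I, s) = 48 - 12*I (v(I, s) = 48 - 6*(I + I) = 48 - 12*I)
Y(f) = -5/3 + f
Q = 11964 (Q = (48 - 12*1)*((-5/3 - 1) + 335) = (48 - 12)*(-8/3 + 335) = 36*(997/3) = 11964)
(-265818 - 315884)*(Q + 307252) = (-265818 - 315884)*(11964 + 307252) = -581702*319216 = -185688585632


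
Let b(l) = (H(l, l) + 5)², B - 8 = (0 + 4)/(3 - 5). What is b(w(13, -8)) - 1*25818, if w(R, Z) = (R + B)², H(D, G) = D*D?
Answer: 16984840458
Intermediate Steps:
H(D, G) = D²
B = 6 (B = 8 + (0 + 4)/(3 - 5) = 8 + 4/(-2) = 8 + 4*(-½) = 8 - 2 = 6)
w(R, Z) = (6 + R)² (w(R, Z) = (R + 6)² = (6 + R)²)
b(l) = (5 + l²)² (b(l) = (l² + 5)² = (5 + l²)²)
b(w(13, -8)) - 1*25818 = (5 + ((6 + 13)²)²)² - 1*25818 = (5 + (19²)²)² - 25818 = (5 + 361²)² - 25818 = (5 + 130321)² - 25818 = 130326² - 25818 = 16984866276 - 25818 = 16984840458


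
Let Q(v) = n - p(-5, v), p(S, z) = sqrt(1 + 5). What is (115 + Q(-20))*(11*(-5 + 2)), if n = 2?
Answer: -3861 + 33*sqrt(6) ≈ -3780.2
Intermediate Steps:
p(S, z) = sqrt(6)
Q(v) = 2 - sqrt(6)
(115 + Q(-20))*(11*(-5 + 2)) = (115 + (2 - sqrt(6)))*(11*(-5 + 2)) = (117 - sqrt(6))*(11*(-3)) = (117 - sqrt(6))*(-33) = -3861 + 33*sqrt(6)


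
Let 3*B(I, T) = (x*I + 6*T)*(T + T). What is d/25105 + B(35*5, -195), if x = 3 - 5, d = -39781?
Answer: 4960708219/25105 ≈ 1.9760e+5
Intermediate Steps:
x = -2
B(I, T) = 2*T*(-2*I + 6*T)/3 (B(I, T) = ((-2*I + 6*T)*(T + T))/3 = ((-2*I + 6*T)*(2*T))/3 = (2*T*(-2*I + 6*T))/3 = 2*T*(-2*I + 6*T)/3)
d/25105 + B(35*5, -195) = -39781/25105 + (4/3)*(-195)*(-35*5 + 3*(-195)) = -39781*1/25105 + (4/3)*(-195)*(-1*175 - 585) = -39781/25105 + (4/3)*(-195)*(-175 - 585) = -39781/25105 + (4/3)*(-195)*(-760) = -39781/25105 + 197600 = 4960708219/25105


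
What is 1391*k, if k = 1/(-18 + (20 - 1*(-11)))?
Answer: 107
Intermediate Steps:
k = 1/13 (k = 1/(-18 + (20 + 11)) = 1/(-18 + 31) = 1/13 ≈ 0.076923)
1391*k = 1391*(1/13) = 107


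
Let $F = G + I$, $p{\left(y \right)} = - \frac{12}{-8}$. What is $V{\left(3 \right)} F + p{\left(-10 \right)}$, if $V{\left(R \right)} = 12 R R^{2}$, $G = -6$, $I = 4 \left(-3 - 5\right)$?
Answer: $- \frac{24621}{2} \approx -12311.0$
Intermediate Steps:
$p{\left(y \right)} = \frac{3}{2}$ ($p{\left(y \right)} = \left(-12\right) \left(- \frac{1}{8}\right) = \frac{3}{2}$)
$I = -32$ ($I = 4 \left(-8\right) = -32$)
$V{\left(R \right)} = 12 R^{3}$
$F = -38$ ($F = -6 - 32 = -38$)
$V{\left(3 \right)} F + p{\left(-10 \right)} = 12 \cdot 3^{3} \left(-38\right) + \frac{3}{2} = 12 \cdot 27 \left(-38\right) + \frac{3}{2} = 324 \left(-38\right) + \frac{3}{2} = -12312 + \frac{3}{2} = - \frac{24621}{2}$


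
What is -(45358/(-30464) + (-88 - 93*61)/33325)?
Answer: 843529227/507606400 ≈ 1.6618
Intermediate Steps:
-(45358/(-30464) + (-88 - 93*61)/33325) = -(45358*(-1/30464) + (-88 - 5673)*(1/33325)) = -(-22679/15232 - 5761*1/33325) = -(-22679/15232 - 5761/33325) = -1*(-843529227/507606400) = 843529227/507606400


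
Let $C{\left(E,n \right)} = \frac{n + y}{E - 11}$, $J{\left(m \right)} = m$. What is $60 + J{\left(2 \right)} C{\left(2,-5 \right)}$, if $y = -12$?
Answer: $\frac{574}{9} \approx 63.778$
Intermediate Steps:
$C{\left(E,n \right)} = \frac{-12 + n}{-11 + E}$ ($C{\left(E,n \right)} = \frac{n - 12}{E - 11} = \frac{-12 + n}{-11 + E}$)
$60 + J{\left(2 \right)} C{\left(2,-5 \right)} = 60 + 2 \frac{-12 - 5}{-11 + 2} = 60 + 2 \frac{1}{-9} \left(-17\right) = 60 + 2 \left(\left(- \frac{1}{9}\right) \left(-17\right)\right) = 60 + 2 \cdot \frac{17}{9} = 60 + \frac{34}{9} = \frac{574}{9}$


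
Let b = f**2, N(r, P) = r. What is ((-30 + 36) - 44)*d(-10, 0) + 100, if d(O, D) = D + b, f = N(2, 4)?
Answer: -52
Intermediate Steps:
f = 2
b = 4 (b = 2**2 = 4)
d(O, D) = 4 + D (d(O, D) = D + 4 = 4 + D)
((-30 + 36) - 44)*d(-10, 0) + 100 = ((-30 + 36) - 44)*(4 + 0) + 100 = (6 - 44)*4 + 100 = -38*4 + 100 = -152 + 100 = -52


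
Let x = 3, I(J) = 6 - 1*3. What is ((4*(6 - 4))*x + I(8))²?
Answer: 729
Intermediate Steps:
I(J) = 3 (I(J) = 6 - 3 = 3)
((4*(6 - 4))*x + I(8))² = ((4*(6 - 4))*3 + 3)² = ((4*2)*3 + 3)² = (8*3 + 3)² = (24 + 3)² = 27² = 729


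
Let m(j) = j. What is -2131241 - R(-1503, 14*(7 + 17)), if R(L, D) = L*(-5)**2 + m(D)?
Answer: -2094002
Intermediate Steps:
R(L, D) = D + 25*L (R(L, D) = L*(-5)**2 + D = L*25 + D = 25*L + D = D + 25*L)
-2131241 - R(-1503, 14*(7 + 17)) = -2131241 - (14*(7 + 17) + 25*(-1503)) = -2131241 - (14*24 - 37575) = -2131241 - (336 - 37575) = -2131241 - 1*(-37239) = -2131241 + 37239 = -2094002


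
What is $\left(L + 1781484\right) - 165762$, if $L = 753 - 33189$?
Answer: $1583286$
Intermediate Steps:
$L = -32436$ ($L = 753 - 33189 = -32436$)
$\left(L + 1781484\right) - 165762 = \left(-32436 + 1781484\right) - 165762 = 1749048 - 165762 = 1583286$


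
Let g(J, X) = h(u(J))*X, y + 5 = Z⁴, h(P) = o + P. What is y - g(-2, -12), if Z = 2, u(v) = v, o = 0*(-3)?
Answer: -13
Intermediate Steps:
o = 0
h(P) = P (h(P) = 0 + P = P)
y = 11 (y = -5 + 2⁴ = -5 + 16 = 11)
g(J, X) = J*X
y - g(-2, -12) = 11 - (-2)*(-12) = 11 - 1*24 = 11 - 24 = -13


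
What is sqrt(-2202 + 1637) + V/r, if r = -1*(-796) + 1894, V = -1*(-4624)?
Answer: 2312/1345 + I*sqrt(565) ≈ 1.719 + 23.77*I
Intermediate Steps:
V = 4624
r = 2690 (r = 796 + 1894 = 2690)
sqrt(-2202 + 1637) + V/r = sqrt(-2202 + 1637) + 4624/2690 = sqrt(-565) + 4624*(1/2690) = I*sqrt(565) + 2312/1345 = 2312/1345 + I*sqrt(565)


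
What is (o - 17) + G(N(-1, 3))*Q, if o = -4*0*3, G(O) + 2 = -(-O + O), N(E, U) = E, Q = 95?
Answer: -207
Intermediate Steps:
G(O) = -2 (G(O) = -2 - (-O + O) = -2 - 1*0 = -2 + 0 = -2)
o = 0 (o = 0*3 = 0)
(o - 17) + G(N(-1, 3))*Q = (0 - 17) - 2*95 = -17 - 190 = -207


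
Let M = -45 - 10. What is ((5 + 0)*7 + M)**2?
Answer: 400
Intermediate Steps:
M = -55
((5 + 0)*7 + M)**2 = ((5 + 0)*7 - 55)**2 = (5*7 - 55)**2 = (35 - 55)**2 = (-20)**2 = 400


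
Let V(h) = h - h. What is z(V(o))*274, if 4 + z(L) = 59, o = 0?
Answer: 15070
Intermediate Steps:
V(h) = 0
z(L) = 55 (z(L) = -4 + 59 = 55)
z(V(o))*274 = 55*274 = 15070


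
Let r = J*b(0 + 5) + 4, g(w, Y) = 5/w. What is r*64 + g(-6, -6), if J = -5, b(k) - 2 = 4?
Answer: -9989/6 ≈ -1664.8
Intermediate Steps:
b(k) = 6 (b(k) = 2 + 4 = 6)
r = -26 (r = -5*6 + 4 = -30 + 4 = -26)
r*64 + g(-6, -6) = -26*64 + 5/(-6) = -1664 + 5*(-1/6) = -1664 - 5/6 = -9989/6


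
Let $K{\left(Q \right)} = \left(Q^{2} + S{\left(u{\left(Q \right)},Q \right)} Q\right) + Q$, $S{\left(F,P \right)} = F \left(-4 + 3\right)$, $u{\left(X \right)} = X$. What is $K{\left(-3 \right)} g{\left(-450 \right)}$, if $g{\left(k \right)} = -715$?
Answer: $2145$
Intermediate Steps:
$S{\left(F,P \right)} = - F$ ($S{\left(F,P \right)} = F \left(-1\right) = - F$)
$K{\left(Q \right)} = Q$ ($K{\left(Q \right)} = \left(Q^{2} + - Q Q\right) + Q = \left(Q^{2} - Q^{2}\right) + Q = 0 + Q = Q$)
$K{\left(-3 \right)} g{\left(-450 \right)} = \left(-3\right) \left(-715\right) = 2145$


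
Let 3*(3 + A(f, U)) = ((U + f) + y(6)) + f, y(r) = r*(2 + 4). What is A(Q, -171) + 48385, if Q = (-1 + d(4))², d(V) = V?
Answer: 48343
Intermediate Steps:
Q = 9 (Q = (-1 + 4)² = 3² = 9)
y(r) = 6*r (y(r) = r*6 = 6*r)
A(f, U) = 9 + U/3 + 2*f/3 (A(f, U) = -3 + (((U + f) + 6*6) + f)/3 = -3 + (((U + f) + 36) + f)/3 = -3 + ((36 + U + f) + f)/3 = -3 + (36 + U + 2*f)/3 = -3 + (12 + U/3 + 2*f/3) = 9 + U/3 + 2*f/3)
A(Q, -171) + 48385 = (9 + (⅓)*(-171) + (⅔)*9) + 48385 = (9 - 57 + 6) + 48385 = -42 + 48385 = 48343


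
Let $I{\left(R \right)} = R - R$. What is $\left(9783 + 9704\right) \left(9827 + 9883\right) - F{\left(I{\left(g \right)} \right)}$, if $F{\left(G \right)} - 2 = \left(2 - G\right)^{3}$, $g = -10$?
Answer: $384088760$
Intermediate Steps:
$I{\left(R \right)} = 0$
$F{\left(G \right)} = 2 + \left(2 - G\right)^{3}$
$\left(9783 + 9704\right) \left(9827 + 9883\right) - F{\left(I{\left(g \right)} \right)} = \left(9783 + 9704\right) \left(9827 + 9883\right) - \left(2 - \left(-2 + 0\right)^{3}\right) = 19487 \cdot 19710 - \left(2 - \left(-2\right)^{3}\right) = 384088770 - \left(2 - -8\right) = 384088770 - \left(2 + 8\right) = 384088770 - 10 = 384088760$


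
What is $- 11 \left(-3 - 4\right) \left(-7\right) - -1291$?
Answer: $752$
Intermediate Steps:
$- 11 \left(-3 - 4\right) \left(-7\right) - -1291 = - 11 \left(\left(-7\right) \left(-7\right)\right) + 1291 = \left(-11\right) 49 + 1291 = -539 + 1291 = 752$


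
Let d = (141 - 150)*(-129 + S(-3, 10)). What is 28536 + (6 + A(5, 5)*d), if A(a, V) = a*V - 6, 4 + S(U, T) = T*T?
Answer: 34185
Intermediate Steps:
S(U, T) = -4 + T**2 (S(U, T) = -4 + T*T = -4 + T**2)
A(a, V) = -6 + V*a (A(a, V) = V*a - 6 = -6 + V*a)
d = 297 (d = (141 - 150)*(-129 + (-4 + 10**2)) = -9*(-129 + (-4 + 100)) = -9*(-129 + 96) = -9*(-33) = 297)
28536 + (6 + A(5, 5)*d) = 28536 + (6 + (-6 + 5*5)*297) = 28536 + (6 + (-6 + 25)*297) = 28536 + (6 + 19*297) = 28536 + (6 + 5643) = 28536 + 5649 = 34185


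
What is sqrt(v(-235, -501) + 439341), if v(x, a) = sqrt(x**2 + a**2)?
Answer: sqrt(439341 + sqrt(306226)) ≈ 663.25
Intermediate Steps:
v(x, a) = sqrt(a**2 + x**2)
sqrt(v(-235, -501) + 439341) = sqrt(sqrt((-501)**2 + (-235)**2) + 439341) = sqrt(sqrt(251001 + 55225) + 439341) = sqrt(sqrt(306226) + 439341) = sqrt(439341 + sqrt(306226))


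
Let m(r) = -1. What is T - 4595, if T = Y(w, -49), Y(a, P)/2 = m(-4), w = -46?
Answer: -4597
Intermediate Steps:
Y(a, P) = -2 (Y(a, P) = 2*(-1) = -2)
T = -2
T - 4595 = -2 - 4595 = -4597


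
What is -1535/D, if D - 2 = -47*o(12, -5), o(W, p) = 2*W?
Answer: 1535/1126 ≈ 1.3632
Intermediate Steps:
D = -1126 (D = 2 - 94*12 = 2 - 47*24 = 2 - 1128 = -1126)
-1535/D = -1535/(-1126) = -1535*(-1/1126) = 1535/1126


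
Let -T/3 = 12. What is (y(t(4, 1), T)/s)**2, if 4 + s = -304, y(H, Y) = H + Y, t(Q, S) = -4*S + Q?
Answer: 81/5929 ≈ 0.013662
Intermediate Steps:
T = -36 (T = -3*12 = -36)
t(Q, S) = Q - 4*S
s = -308 (s = -4 - 304 = -308)
(y(t(4, 1), T)/s)**2 = (((4 - 4*1) - 36)/(-308))**2 = (((4 - 4) - 36)*(-1/308))**2 = ((0 - 36)*(-1/308))**2 = (-36*(-1/308))**2 = (9/77)**2 = 81/5929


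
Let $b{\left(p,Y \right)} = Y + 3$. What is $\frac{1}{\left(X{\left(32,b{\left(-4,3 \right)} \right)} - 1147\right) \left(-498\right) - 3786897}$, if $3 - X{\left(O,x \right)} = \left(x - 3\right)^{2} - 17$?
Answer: $- \frac{1}{3221169} \approx -3.1045 \cdot 10^{-7}$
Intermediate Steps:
$b{\left(p,Y \right)} = 3 + Y$
$X{\left(O,x \right)} = 20 - \left(-3 + x\right)^{2}$ ($X{\left(O,x \right)} = 3 - \left(\left(x - 3\right)^{2} - 17\right) = 3 - \left(\left(-3 + x\right)^{2} - 17\right) = 3 - \left(-17 + \left(-3 + x\right)^{2}\right) = 20 - \left(-3 + x\right)^{2}$)
$\frac{1}{\left(X{\left(32,b{\left(-4,3 \right)} \right)} - 1147\right) \left(-498\right) - 3786897} = \frac{1}{\left(\left(20 - \left(-3 + \left(3 + 3\right)\right)^{2}\right) - 1147\right) \left(-498\right) - 3786897} = \frac{1}{\left(\left(20 - \left(-3 + 6\right)^{2}\right) - 1147\right) \left(-498\right) - 3786897} = \frac{1}{\left(\left(20 - 3^{2}\right) - 1147\right) \left(-498\right) - 3786897} = \frac{1}{\left(\left(20 - 9\right) - 1147\right) \left(-498\right) - 3786897} = \frac{1}{\left(11 - 1147\right) \left(-498\right) - 3786897} = \frac{1}{\left(-1136\right) \left(-498\right) - 3786897} = \frac{1}{565728 - 3786897} = \frac{1}{-3221169} = - \frac{1}{3221169}$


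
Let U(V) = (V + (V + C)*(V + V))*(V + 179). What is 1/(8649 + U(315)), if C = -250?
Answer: 1/20393559 ≈ 4.9035e-8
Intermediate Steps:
U(V) = (179 + V)*(V + 2*V*(-250 + V)) (U(V) = (V + (V - 250)*(V + V))*(V + 179) = (V + (-250 + V)*(2*V))*(179 + V) = (V + 2*V*(-250 + V))*(179 + V) = (179 + V)*(V + 2*V*(-250 + V)))
1/(8649 + U(315)) = 1/(8649 + 315*(-89321 - 141*315 + 2*315²)) = 1/(8649 + 315*(-89321 - 44415 + 2*99225)) = 1/(8649 + 315*(-89321 - 44415 + 198450)) = 1/(8649 + 315*64714) = 1/(8649 + 20384910) = 1/20393559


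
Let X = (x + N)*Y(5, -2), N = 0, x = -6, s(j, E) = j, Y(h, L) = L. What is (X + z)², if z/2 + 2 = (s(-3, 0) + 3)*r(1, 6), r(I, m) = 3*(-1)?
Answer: 64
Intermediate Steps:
r(I, m) = -3
X = 12 (X = (-6 + 0)*(-2) = -6*(-2) = 12)
z = -4 (z = -4 + 2*((-3 + 3)*(-3)) = -4 + 2*(0*(-3)) = -4 + 2*0 = -4 + 0 = -4)
(X + z)² = (12 - 4)² = 8² = 64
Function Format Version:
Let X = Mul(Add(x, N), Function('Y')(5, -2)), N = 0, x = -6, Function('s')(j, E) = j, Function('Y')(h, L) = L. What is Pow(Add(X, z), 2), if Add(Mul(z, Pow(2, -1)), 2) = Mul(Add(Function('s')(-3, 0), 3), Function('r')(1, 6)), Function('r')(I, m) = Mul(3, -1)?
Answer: 64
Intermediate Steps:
Function('r')(I, m) = -3
X = 12 (X = Mul(Add(-6, 0), -2) = Mul(-6, -2) = 12)
z = -4 (z = Add(-4, Mul(2, Mul(Add(-3, 3), -3))) = Add(-4, Mul(2, Mul(0, -3))) = Add(-4, Mul(2, 0)) = Add(-4, 0) = -4)
Pow(Add(X, z), 2) = Pow(Add(12, -4), 2) = Pow(8, 2) = 64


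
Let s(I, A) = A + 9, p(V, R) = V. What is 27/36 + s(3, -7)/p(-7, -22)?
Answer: 13/28 ≈ 0.46429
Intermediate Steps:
s(I, A) = 9 + A
27/36 + s(3, -7)/p(-7, -22) = 27/36 + (9 - 7)/(-7) = 27*(1/36) + 2*(-⅐) = ¾ - 2/7 = 13/28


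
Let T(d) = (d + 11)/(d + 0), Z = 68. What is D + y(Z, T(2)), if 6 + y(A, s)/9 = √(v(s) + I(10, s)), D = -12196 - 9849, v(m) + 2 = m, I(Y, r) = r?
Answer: -22099 + 9*√11 ≈ -22069.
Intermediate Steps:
v(m) = -2 + m
T(d) = (11 + d)/d
D = -22045
y(A, s) = -54 + 9*√(-2 + 2*s) (y(A, s) = -54 + 9*√((-2 + s) + s) = -54 + 9*√(-2 + 2*s))
D + y(Z, T(2)) = -22045 + (-54 + 9*√(-2 + 2*((11 + 2)/2))) = -22045 + (-54 + 9*√(-2 + 2*((½)*13))) = -22045 + (-54 + 9*√(-2 + 2*(13/2))) = -22045 + (-54 + 9*√(-2 + 13)) = -22045 + (-54 + 9*√11) = -22099 + 9*√11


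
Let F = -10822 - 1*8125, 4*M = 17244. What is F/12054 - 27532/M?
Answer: -137850415/17321598 ≈ -7.9583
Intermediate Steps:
M = 4311 (M = (1/4)*17244 = 4311)
F = -18947 (F = -10822 - 8125 = -18947)
F/12054 - 27532/M = -18947/12054 - 27532/4311 = -137850415/17321598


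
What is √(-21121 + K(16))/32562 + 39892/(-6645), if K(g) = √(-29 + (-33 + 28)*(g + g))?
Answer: -39892/6645 + √(-21121 + 3*I*√21)/32562 ≈ -6.0033 + 0.0044632*I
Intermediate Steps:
K(g) = √(-29 - 10*g)
√(-21121 + K(16))/32562 + 39892/(-6645) = √(-21121 + √(-29 - 10*16))/32562 + 39892/(-6645) = √(-21121 + √(-29 - 160))*(1/32562) + 39892*(-1/6645) = √(-21121 + √(-189))*(1/32562) - 39892/6645 = √(-21121 + 3*I*√21)*(1/32562) - 39892/6645 = √(-21121 + 3*I*√21)/32562 - 39892/6645 = -39892/6645 + √(-21121 + 3*I*√21)/32562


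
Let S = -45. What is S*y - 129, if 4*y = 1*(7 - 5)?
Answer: -303/2 ≈ -151.50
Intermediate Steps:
y = ½ (y = (1*(7 - 5))/4 = (1*2)/4 = (¼)*2 = ½ ≈ 0.50000)
S*y - 129 = -45*½ - 129 = -45/2 - 129 = -303/2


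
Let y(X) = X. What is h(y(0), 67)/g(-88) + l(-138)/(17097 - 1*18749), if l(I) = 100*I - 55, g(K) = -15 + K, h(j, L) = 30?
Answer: 1377505/170156 ≈ 8.0955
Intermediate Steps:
l(I) = -55 + 100*I
h(y(0), 67)/g(-88) + l(-138)/(17097 - 1*18749) = 30/(-15 - 88) + (-55 + 100*(-138))/(17097 - 1*18749) = 30/(-103) + (-55 - 13800)/(17097 - 18749) = 30*(-1/103) - 13855/(-1652) = -30/103 - 13855*(-1/1652) = -30/103 + 13855/1652 = 1377505/170156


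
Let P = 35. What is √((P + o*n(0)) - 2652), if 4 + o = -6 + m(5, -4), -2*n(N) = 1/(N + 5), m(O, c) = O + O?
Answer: I*√2617 ≈ 51.157*I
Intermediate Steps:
m(O, c) = 2*O
n(N) = -1/(2*(5 + N)) (n(N) = -1/(2*(N + 5)) = -1/(2*(5 + N)))
o = 0 (o = -4 + (-6 + 2*5) = -4 + (-6 + 10) = -4 + 4 = 0)
√((P + o*n(0)) - 2652) = √((35 + 0*(-1/(10 + 2*0))) - 2652) = √((35 + 0*(-1/(10 + 0))) - 2652) = √((35 + 0*(-1/10)) - 2652) = √((35 + 0*(-1*⅒)) - 2652) = √((35 + 0*(-⅒)) - 2652) = √((35 + 0) - 2652) = √(35 - 2652) = √(-2617) = I*√2617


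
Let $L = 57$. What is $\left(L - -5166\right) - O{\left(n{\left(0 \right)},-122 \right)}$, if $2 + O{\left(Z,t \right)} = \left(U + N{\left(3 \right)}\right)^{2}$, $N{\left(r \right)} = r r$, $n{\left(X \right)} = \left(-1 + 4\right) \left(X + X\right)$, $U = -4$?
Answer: $5200$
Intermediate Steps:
$n{\left(X \right)} = 6 X$ ($n{\left(X \right)} = 3 \cdot 2 X = 6 X$)
$N{\left(r \right)} = r^{2}$
$O{\left(Z,t \right)} = 23$ ($O{\left(Z,t \right)} = -2 + \left(-4 + 3^{2}\right)^{2} = -2 + \left(-4 + 9\right)^{2} = -2 + 5^{2} = -2 + 25 = 23$)
$\left(L - -5166\right) - O{\left(n{\left(0 \right)},-122 \right)} = \left(57 - -5166\right) - 23 = \left(57 + 5166\right) - 23 = 5223 - 23 = 5200$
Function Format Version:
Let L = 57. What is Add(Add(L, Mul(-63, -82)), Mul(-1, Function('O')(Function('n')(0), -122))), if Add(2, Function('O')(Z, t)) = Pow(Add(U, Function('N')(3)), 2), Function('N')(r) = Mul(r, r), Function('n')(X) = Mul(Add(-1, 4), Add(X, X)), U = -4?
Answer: 5200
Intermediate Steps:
Function('n')(X) = Mul(6, X) (Function('n')(X) = Mul(3, Mul(2, X)) = Mul(6, X))
Function('N')(r) = Pow(r, 2)
Function('O')(Z, t) = 23 (Function('O')(Z, t) = Add(-2, Pow(Add(-4, Pow(3, 2)), 2)) = Add(-2, Pow(Add(-4, 9), 2)) = Add(-2, Pow(5, 2)) = Add(-2, 25) = 23)
Add(Add(L, Mul(-63, -82)), Mul(-1, Function('O')(Function('n')(0), -122))) = Add(Add(57, Mul(-63, -82)), Mul(-1, 23)) = Add(Add(57, 5166), -23) = Add(5223, -23) = 5200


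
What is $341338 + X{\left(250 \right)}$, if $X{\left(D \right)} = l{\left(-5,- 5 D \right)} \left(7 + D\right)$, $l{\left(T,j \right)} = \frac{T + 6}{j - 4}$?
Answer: $\frac{428037595}{1254} \approx 3.4134 \cdot 10^{5}$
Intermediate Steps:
$l{\left(T,j \right)} = \frac{6 + T}{-4 + j}$
$X{\left(D \right)} = \frac{7 + D}{-4 - 5 D}$ ($X{\left(D \right)} = \frac{6 - 5}{-4 - 5 D} \left(7 + D\right) = \frac{1}{-4 - 5 D} 1 \left(7 + D\right) = \frac{7 + D}{-4 - 5 D}$)
$341338 + X{\left(250 \right)} = 341338 + \frac{-7 - 250}{4 + 5 \cdot 250} = 341338 + \frac{-7 - 250}{4 + 1250} = 341338 + \frac{1}{1254} \left(-257\right) = 341338 - \frac{257}{1254} = \frac{428037595}{1254}$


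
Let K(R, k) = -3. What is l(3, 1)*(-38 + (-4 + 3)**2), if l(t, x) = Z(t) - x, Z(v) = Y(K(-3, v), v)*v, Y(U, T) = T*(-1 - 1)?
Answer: 703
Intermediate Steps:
Y(U, T) = -2*T (Y(U, T) = T*(-2) = -2*T)
Z(v) = -2*v**2 (Z(v) = (-2*v)*v = -2*v**2)
l(t, x) = -x - 2*t**2 (l(t, x) = -2*t**2 - x = -x - 2*t**2)
l(3, 1)*(-38 + (-4 + 3)**2) = (-1*1 - 2*3**2)*(-38 + (-4 + 3)**2) = (-1 - 2*9)*(-38 + (-1)**2) = (-1 - 18)*(-38 + 1) = -19*(-37) = 703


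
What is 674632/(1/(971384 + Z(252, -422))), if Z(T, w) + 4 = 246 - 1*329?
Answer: 655268037704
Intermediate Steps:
Z(T, w) = -87 (Z(T, w) = -4 + (246 - 1*329) = -4 + (246 - 329) = -4 - 83 = -87)
674632/(1/(971384 + Z(252, -422))) = 674632/(1/(971384 - 87)) = 674632/(1/971297) = 674632*971297 = 655268037704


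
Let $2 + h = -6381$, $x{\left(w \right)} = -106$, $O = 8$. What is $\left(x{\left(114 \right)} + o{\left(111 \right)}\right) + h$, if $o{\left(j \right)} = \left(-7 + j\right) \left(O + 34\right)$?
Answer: $-2121$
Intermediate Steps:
$o{\left(j \right)} = -294 + 42 j$ ($o{\left(j \right)} = \left(-7 + j\right) \left(8 + 34\right) = \left(-7 + j\right) 42 = -294 + 42 j$)
$h = -6383$ ($h = -2 - 6381 = -6383$)
$\left(x{\left(114 \right)} + o{\left(111 \right)}\right) + h = \left(-106 + \left(-294 + 42 \cdot 111\right)\right) - 6383 = \left(-106 + \left(-294 + 4662\right)\right) - 6383 = \left(-106 + 4368\right) - 6383 = 4262 - 6383 = -2121$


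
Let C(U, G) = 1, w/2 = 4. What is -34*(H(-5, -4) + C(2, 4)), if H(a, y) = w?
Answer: -306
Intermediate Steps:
w = 8 (w = 2*4 = 8)
H(a, y) = 8
-34*(H(-5, -4) + C(2, 4)) = -34*(8 + 1) = -34*9 = -306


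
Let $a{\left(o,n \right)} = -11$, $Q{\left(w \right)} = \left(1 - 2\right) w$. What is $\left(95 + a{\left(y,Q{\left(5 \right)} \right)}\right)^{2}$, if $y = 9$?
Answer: $7056$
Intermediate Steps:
$Q{\left(w \right)} = - w$
$\left(95 + a{\left(y,Q{\left(5 \right)} \right)}\right)^{2} = \left(95 - 11\right)^{2} = 84^{2} = 7056$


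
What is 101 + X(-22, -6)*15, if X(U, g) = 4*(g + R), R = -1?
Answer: -319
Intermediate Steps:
X(U, g) = -4 + 4*g (X(U, g) = 4*(g - 1) = 4*(-1 + g) = -4 + 4*g)
101 + X(-22, -6)*15 = 101 + (-4 + 4*(-6))*15 = 101 + (-4 - 24)*15 = 101 - 28*15 = 101 - 420 = -319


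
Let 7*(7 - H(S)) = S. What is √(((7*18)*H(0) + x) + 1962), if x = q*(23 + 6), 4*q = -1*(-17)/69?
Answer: √54195153/138 ≈ 53.346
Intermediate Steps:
H(S) = 7 - S/7
q = 17/276 (q = (-1*(-17)/69)/4 = (17*(1/69))/4 = (¼)*(17/69) = 17/276 ≈ 0.061594)
x = 493/276 (x = 17*(23 + 6)/276 = (17/276)*29 = 493/276 ≈ 1.7862)
√(((7*18)*H(0) + x) + 1962) = √(((7*18)*(7 - ⅐*0) + 493/276) + 1962) = √((126*(7 + 0) + 493/276) + 1962) = √((126*7 + 493/276) + 1962) = √((882 + 493/276) + 1962) = √(243925/276 + 1962) = √(785437/276) = √54195153/138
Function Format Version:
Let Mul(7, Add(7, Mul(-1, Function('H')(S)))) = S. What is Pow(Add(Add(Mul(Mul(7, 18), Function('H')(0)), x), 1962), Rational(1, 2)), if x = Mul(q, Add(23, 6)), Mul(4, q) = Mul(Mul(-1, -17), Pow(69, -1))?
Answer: Mul(Rational(1, 138), Pow(54195153, Rational(1, 2))) ≈ 53.346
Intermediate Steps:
Function('H')(S) = Add(7, Mul(Rational(-1, 7), S))
q = Rational(17, 276) (q = Mul(Rational(1, 4), Mul(Mul(-1, -17), Pow(69, -1))) = Mul(Rational(1, 4), Mul(17, Rational(1, 69))) = Mul(Rational(1, 4), Rational(17, 69)) = Rational(17, 276) ≈ 0.061594)
x = Rational(493, 276) (x = Mul(Rational(17, 276), Add(23, 6)) = Mul(Rational(17, 276), 29) = Rational(493, 276) ≈ 1.7862)
Pow(Add(Add(Mul(Mul(7, 18), Function('H')(0)), x), 1962), Rational(1, 2)) = Pow(Add(Add(Mul(Mul(7, 18), Add(7, Mul(Rational(-1, 7), 0))), Rational(493, 276)), 1962), Rational(1, 2)) = Pow(Add(Add(Mul(126, Add(7, 0)), Rational(493, 276)), 1962), Rational(1, 2)) = Pow(Add(Add(Mul(126, 7), Rational(493, 276)), 1962), Rational(1, 2)) = Pow(Add(Add(882, Rational(493, 276)), 1962), Rational(1, 2)) = Pow(Add(Rational(243925, 276), 1962), Rational(1, 2)) = Pow(Rational(785437, 276), Rational(1, 2)) = Mul(Rational(1, 138), Pow(54195153, Rational(1, 2)))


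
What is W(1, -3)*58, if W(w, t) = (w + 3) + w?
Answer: 290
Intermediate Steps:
W(w, t) = 3 + 2*w (W(w, t) = (3 + w) + w = 3 + 2*w)
W(1, -3)*58 = (3 + 2*1)*58 = (3 + 2)*58 = 5*58 = 290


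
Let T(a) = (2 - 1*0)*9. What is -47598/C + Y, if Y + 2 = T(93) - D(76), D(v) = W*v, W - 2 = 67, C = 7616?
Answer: -19932023/3808 ≈ -5234.3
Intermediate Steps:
W = 69 (W = 2 + 67 = 69)
D(v) = 69*v
T(a) = 18 (T(a) = (2 + 0)*9 = 2*9 = 18)
Y = -5228 (Y = -2 + (18 - 69*76) = -2 + (18 - 1*5244) = -2 + (18 - 5244) = -2 - 5226 = -5228)
-47598/C + Y = -47598/7616 - 5228 = -47598*1/7616 - 5228 = -23799/3808 - 5228 = -19932023/3808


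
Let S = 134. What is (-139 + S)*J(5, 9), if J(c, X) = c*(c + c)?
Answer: -250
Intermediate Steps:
J(c, X) = 2*c² (J(c, X) = c*(2*c) = 2*c²)
(-139 + S)*J(5, 9) = (-139 + 134)*(2*5²) = -10*25 = -5*50 = -250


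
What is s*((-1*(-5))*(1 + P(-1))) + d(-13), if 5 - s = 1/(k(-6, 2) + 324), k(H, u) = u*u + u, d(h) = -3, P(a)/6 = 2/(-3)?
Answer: -1715/22 ≈ -77.955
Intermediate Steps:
P(a) = -4 (P(a) = 6*(2/(-3)) = 6*(2*(-⅓)) = 6*(-⅔) = -4)
k(H, u) = u + u² (k(H, u) = u² + u = u + u²)
s = 1649/330 (s = 5 - 1/(2*(1 + 2) + 324) = 5 - 1/(2*3 + 324) = 5 - 1/(6 + 324) = 5 - 1/330 = 1649/330 ≈ 4.9970)
s*((-1*(-5))*(1 + P(-1))) + d(-13) = 1649*((-1*(-5))*(1 - 4))/330 - 3 = 1649*(5*(-3))/330 - 3 = (1649/330)*(-15) - 3 = -1649/22 - 3 = -1715/22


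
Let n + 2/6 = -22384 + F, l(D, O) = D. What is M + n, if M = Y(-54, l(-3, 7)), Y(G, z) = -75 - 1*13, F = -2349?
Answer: -74464/3 ≈ -24821.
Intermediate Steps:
Y(G, z) = -88 (Y(G, z) = -75 - 13 = -88)
M = -88
n = -74200/3 (n = -⅓ + (-22384 - 2349) = -⅓ - 24733 = -74200/3 ≈ -24733.)
M + n = -88 - 74200/3 = -74464/3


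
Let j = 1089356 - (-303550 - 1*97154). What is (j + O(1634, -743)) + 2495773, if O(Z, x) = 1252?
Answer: 3987085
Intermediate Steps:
j = 1490060 (j = 1089356 - (-303550 - 97154) = 1089356 - 1*(-400704) = 1089356 + 400704 = 1490060)
(j + O(1634, -743)) + 2495773 = (1490060 + 1252) + 2495773 = 1491312 + 2495773 = 3987085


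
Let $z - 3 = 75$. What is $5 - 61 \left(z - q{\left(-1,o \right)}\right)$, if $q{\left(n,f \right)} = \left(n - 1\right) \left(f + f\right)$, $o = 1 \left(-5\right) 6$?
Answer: $2567$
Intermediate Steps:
$z = 78$ ($z = 3 + 75 = 78$)
$o = -30$ ($o = \left(-5\right) 6 = -30$)
$q{\left(n,f \right)} = 2 f \left(-1 + n\right)$ ($q{\left(n,f \right)} = \left(-1 + n\right) 2 f = 2 f \left(-1 + n\right)$)
$5 - 61 \left(z - q{\left(-1,o \right)}\right) = 5 - 61 \left(78 - 2 \left(-30\right) \left(-1 - 1\right)\right) = 5 - 61 \left(78 - 2 \left(-30\right) \left(-2\right)\right) = 5 - 61 \left(78 - 120\right) = 5 - -2562 = 5 + 2562 = 2567$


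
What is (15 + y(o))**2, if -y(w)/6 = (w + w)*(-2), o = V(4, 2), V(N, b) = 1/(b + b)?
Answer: 441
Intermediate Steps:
V(N, b) = 1/(2*b)
o = 1/4 (o = (1/2)/2 = (1/2)*(1/2) = 1/4 ≈ 0.25000)
y(w) = 24*w (y(w) = -6*(w + w)*(-2) = -6*2*w*(-2) = -(-24)*w = 24*w)
(15 + y(o))**2 = (15 + 24*(1/4))**2 = (15 + 6)**2 = 21**2 = 441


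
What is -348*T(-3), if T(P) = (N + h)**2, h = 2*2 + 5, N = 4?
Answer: -58812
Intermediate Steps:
h = 9 (h = 4 + 5 = 9)
T(P) = 169 (T(P) = (4 + 9)**2 = 13**2 = 169)
-348*T(-3) = -348*169 = -58812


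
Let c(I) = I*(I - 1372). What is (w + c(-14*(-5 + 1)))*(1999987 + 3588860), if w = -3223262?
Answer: -18426193827426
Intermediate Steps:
c(I) = I*(-1372 + I)
(w + c(-14*(-5 + 1)))*(1999987 + 3588860) = (-3223262 + (-14*(-5 + 1))*(-1372 - 14*(-5 + 1)))*(1999987 + 3588860) = (-3223262 + (-14*(-4))*(-1372 - 14*(-4)))*5588847 = (-3223262 + 56*(-1372 + 56))*5588847 = (-3223262 + 56*(-1316))*5588847 = (-3223262 - 73696)*5588847 = -3296958*5588847 = -18426193827426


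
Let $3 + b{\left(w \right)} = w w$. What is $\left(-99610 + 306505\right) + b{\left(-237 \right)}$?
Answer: $263061$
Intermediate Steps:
$b{\left(w \right)} = -3 + w^{2}$ ($b{\left(w \right)} = -3 + w w = -3 + w^{2}$)
$\left(-99610 + 306505\right) + b{\left(-237 \right)} = \left(-99610 + 306505\right) - \left(3 - \left(-237\right)^{2}\right) = 206895 + \left(-3 + 56169\right) = 206895 + 56166 = 263061$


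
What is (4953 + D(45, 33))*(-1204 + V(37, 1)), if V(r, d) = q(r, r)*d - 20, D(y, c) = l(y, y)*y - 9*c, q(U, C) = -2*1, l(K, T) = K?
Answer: -8190906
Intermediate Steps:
q(U, C) = -2
D(y, c) = y² - 9*c (D(y, c) = y*y - 9*c = y² - 9*c)
V(r, d) = -20 - 2*d (V(r, d) = -2*d - 20 = -20 - 2*d)
(4953 + D(45, 33))*(-1204 + V(37, 1)) = (4953 + (45² - 9*33))*(-1204 + (-20 - 2*1)) = (4953 + (2025 - 297))*(-1204 + (-20 - 2)) = (4953 + 1728)*(-1204 - 22) = 6681*(-1226) = -8190906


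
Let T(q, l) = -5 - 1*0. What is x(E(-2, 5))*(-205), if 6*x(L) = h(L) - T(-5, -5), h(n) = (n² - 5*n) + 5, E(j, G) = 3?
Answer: -410/3 ≈ -136.67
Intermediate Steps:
h(n) = 5 + n² - 5*n
T(q, l) = -5 (T(q, l) = -5 + 0 = -5)
x(L) = 5/3 - 5*L/6 + L²/6 (x(L) = ((5 + L² - 5*L) - 1*(-5))/6 = ((5 + L² - 5*L) + 5)/6 = (10 + L² - 5*L)/6 = 5/3 - 5*L/6 + L²/6)
x(E(-2, 5))*(-205) = (5/3 - ⅚*3 + (⅙)*3²)*(-205) = (5/3 - 5/2 + (⅙)*9)*(-205) = (5/3 - 5/2 + 3/2)*(-205) = (⅔)*(-205) = -410/3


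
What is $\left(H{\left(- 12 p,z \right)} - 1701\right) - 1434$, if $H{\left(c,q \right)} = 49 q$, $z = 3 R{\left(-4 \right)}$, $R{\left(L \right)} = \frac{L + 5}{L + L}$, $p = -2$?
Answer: $- \frac{25227}{8} \approx -3153.4$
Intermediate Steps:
$R{\left(L \right)} = \frac{5 + L}{2 L}$
$z = - \frac{3}{8}$ ($z = 3 \frac{5 - 4}{2 \left(-4\right)} = 3 \cdot \frac{1}{2} \left(- \frac{1}{4}\right) 1 = 3 \left(- \frac{1}{8}\right) = - \frac{3}{8} \approx -0.375$)
$\left(H{\left(- 12 p,z \right)} - 1701\right) - 1434 = \left(49 \left(- \frac{3}{8}\right) - 1701\right) - 1434 = \left(- \frac{147}{8} - 1701\right) - 1434 = - \frac{13755}{8} - 1434 = - \frac{25227}{8}$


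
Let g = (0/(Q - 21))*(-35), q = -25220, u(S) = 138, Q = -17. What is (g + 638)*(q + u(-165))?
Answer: -16002316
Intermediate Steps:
g = 0 (g = (0/(-17 - 21))*(-35) = (0/(-38))*(-35) = (0*(-1/38))*(-35) = 0*(-35) = 0)
(g + 638)*(q + u(-165)) = (0 + 638)*(-25220 + 138) = 638*(-25082) = -16002316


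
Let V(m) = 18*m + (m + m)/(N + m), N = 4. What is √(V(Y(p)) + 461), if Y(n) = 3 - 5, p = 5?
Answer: 3*√47 ≈ 20.567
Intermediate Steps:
Y(n) = -2
V(m) = 18*m + 2*m/(4 + m) (V(m) = 18*m + (m + m)/(4 + m) = 18*m + (2*m)/(4 + m) = 18*m + 2*m/(4 + m))
√(V(Y(p)) + 461) = √(2*(-2)*(37 + 9*(-2))/(4 - 2) + 461) = √(2*(-2)*(37 - 18)/2 + 461) = √(2*(-2)*(½)*19 + 461) = √(-38 + 461) = √423 = 3*√47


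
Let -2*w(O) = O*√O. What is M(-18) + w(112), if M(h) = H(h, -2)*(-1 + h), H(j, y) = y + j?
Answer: 380 - 224*√7 ≈ -212.65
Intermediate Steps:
H(j, y) = j + y
w(O) = -O^(3/2)/2 (w(O) = -O*√O/2 = -O^(3/2)/2)
M(h) = (-1 + h)*(-2 + h) (M(h) = (h - 2)*(-1 + h) = (-2 + h)*(-1 + h) = (-1 + h)*(-2 + h))
M(-18) + w(112) = (-1 - 18)*(-2 - 18) - 224*√7 = -19*(-20) - 224*√7 = 380 - 224*√7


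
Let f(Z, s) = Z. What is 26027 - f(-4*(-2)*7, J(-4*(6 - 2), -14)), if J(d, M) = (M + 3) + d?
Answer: 25971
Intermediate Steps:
J(d, M) = 3 + M + d (J(d, M) = (3 + M) + d = 3 + M + d)
26027 - f(-4*(-2)*7, J(-4*(6 - 2), -14)) = 26027 - (-4*(-2))*7 = 26027 - 8*7 = 26027 - 1*56 = 26027 - 56 = 25971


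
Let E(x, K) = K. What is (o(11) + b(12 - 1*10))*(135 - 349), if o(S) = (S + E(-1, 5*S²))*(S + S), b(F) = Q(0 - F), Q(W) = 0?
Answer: -2900128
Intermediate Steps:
b(F) = 0
o(S) = 2*S*(S + 5*S²) (o(S) = (S + 5*S²)*(S + S) = (S + 5*S²)*(2*S) = 2*S*(S + 5*S²))
(o(11) + b(12 - 1*10))*(135 - 349) = (11²*(2 + 10*11) + 0)*(135 - 349) = (121*(2 + 110) + 0)*(-214) = (121*112 + 0)*(-214) = (13552 + 0)*(-214) = 13552*(-214) = -2900128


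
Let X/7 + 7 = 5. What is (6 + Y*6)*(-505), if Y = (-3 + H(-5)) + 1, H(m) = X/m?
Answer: -5454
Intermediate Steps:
X = -14 (X = -49 + 7*5 = -49 + 35 = -14)
H(m) = -14/m
Y = ⅘ (Y = (-3 - 14/(-5)) + 1 = (-3 - 14*(-⅕)) + 1 = (-3 + 14/5) + 1 = -⅕ + 1 = ⅘ ≈ 0.80000)
(6 + Y*6)*(-505) = (6 + (⅘)*6)*(-505) = (6 + 24/5)*(-505) = (54/5)*(-505) = -5454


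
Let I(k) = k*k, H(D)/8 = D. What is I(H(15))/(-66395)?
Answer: -2880/13279 ≈ -0.21688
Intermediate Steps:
H(D) = 8*D
I(k) = k**2
I(H(15))/(-66395) = (8*15)**2/(-66395) = 120**2*(-1/66395) = 14400*(-1/66395) = -2880/13279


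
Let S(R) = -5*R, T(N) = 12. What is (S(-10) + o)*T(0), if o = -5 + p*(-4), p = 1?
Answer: 492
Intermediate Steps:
o = -9 (o = -5 + 1*(-4) = -5 - 4 = -9)
(S(-10) + o)*T(0) = (-5*(-10) - 9)*12 = (50 - 9)*12 = 41*12 = 492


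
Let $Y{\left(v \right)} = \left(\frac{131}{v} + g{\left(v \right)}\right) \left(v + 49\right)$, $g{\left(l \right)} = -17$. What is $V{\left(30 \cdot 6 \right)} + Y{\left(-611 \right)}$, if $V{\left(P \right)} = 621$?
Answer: $\frac{6290547}{611} \approx 10296.0$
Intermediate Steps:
$Y{\left(v \right)} = \left(-17 + \frac{131}{v}\right) \left(49 + v\right)$ ($Y{\left(v \right)} = \left(\frac{131}{v} - 17\right) \left(v + 49\right) = \left(-17 + \frac{131}{v}\right) \left(49 + v\right)$)
$V{\left(30 \cdot 6 \right)} + Y{\left(-611 \right)} = 621 - \left(-9685 + \frac{6419}{611}\right) = 621 + \left(-702 + 10387 + 6419 \left(- \frac{1}{611}\right)\right) = 621 - - \frac{5911116}{611} = 621 + \frac{5911116}{611} = \frac{6290547}{611}$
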